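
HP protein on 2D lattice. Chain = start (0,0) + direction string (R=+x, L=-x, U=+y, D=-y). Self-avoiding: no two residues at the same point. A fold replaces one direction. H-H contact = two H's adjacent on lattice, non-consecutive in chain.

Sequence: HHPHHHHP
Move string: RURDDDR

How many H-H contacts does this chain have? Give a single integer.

Answer: 1

Derivation:
Positions: [(0, 0), (1, 0), (1, 1), (2, 1), (2, 0), (2, -1), (2, -2), (3, -2)]
H-H contact: residue 1 @(1,0) - residue 4 @(2, 0)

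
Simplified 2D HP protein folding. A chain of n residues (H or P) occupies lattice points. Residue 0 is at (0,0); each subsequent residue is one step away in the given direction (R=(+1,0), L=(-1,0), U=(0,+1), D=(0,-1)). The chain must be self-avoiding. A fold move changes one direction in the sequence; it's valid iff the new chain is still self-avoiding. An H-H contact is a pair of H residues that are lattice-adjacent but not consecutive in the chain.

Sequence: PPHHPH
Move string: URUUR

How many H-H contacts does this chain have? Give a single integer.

Answer: 0

Derivation:
Positions: [(0, 0), (0, 1), (1, 1), (1, 2), (1, 3), (2, 3)]
No H-H contacts found.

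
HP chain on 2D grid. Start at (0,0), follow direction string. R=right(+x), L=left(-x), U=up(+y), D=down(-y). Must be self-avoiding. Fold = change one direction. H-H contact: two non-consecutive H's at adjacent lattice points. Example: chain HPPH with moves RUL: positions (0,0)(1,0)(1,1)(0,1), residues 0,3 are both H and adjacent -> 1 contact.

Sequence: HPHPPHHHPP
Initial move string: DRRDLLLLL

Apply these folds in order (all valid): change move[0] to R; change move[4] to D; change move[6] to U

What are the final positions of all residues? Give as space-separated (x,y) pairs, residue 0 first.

Initial moves: DRRDLLLLL
Fold: move[0]->R => RRRDLLLLL (positions: [(0, 0), (1, 0), (2, 0), (3, 0), (3, -1), (2, -1), (1, -1), (0, -1), (-1, -1), (-2, -1)])
Fold: move[4]->D => RRRDDLLLL (positions: [(0, 0), (1, 0), (2, 0), (3, 0), (3, -1), (3, -2), (2, -2), (1, -2), (0, -2), (-1, -2)])
Fold: move[6]->U => RRRDDLULL (positions: [(0, 0), (1, 0), (2, 0), (3, 0), (3, -1), (3, -2), (2, -2), (2, -1), (1, -1), (0, -1)])

Answer: (0,0) (1,0) (2,0) (3,0) (3,-1) (3,-2) (2,-2) (2,-1) (1,-1) (0,-1)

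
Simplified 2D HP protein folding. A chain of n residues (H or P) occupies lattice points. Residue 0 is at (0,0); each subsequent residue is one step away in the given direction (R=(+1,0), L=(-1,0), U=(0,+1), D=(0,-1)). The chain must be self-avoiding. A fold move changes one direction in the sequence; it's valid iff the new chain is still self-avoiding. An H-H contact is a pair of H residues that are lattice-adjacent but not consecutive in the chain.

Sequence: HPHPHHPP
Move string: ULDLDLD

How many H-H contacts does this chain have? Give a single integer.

Positions: [(0, 0), (0, 1), (-1, 1), (-1, 0), (-2, 0), (-2, -1), (-3, -1), (-3, -2)]
No H-H contacts found.

Answer: 0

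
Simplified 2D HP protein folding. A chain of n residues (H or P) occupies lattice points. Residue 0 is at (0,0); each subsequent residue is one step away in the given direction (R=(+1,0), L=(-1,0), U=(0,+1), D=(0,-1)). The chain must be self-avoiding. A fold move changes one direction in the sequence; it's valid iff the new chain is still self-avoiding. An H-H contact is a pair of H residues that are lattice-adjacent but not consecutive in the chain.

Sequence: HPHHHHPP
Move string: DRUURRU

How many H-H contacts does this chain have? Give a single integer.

Answer: 1

Derivation:
Positions: [(0, 0), (0, -1), (1, -1), (1, 0), (1, 1), (2, 1), (3, 1), (3, 2)]
H-H contact: residue 0 @(0,0) - residue 3 @(1, 0)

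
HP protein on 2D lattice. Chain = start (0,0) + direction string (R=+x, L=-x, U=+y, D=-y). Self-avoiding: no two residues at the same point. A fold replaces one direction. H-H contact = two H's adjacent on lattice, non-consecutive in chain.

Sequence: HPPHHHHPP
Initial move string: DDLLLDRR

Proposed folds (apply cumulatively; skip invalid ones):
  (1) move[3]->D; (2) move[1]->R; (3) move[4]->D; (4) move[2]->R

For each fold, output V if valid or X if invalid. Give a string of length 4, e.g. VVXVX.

Answer: VXVV

Derivation:
Initial: DDLLLDRR -> [(0, 0), (0, -1), (0, -2), (-1, -2), (-2, -2), (-3, -2), (-3, -3), (-2, -3), (-1, -3)]
Fold 1: move[3]->D => DDLDLDRR VALID
Fold 2: move[1]->R => DRLDLDRR INVALID (collision), skipped
Fold 3: move[4]->D => DDLDDDRR VALID
Fold 4: move[2]->R => DDRDDDRR VALID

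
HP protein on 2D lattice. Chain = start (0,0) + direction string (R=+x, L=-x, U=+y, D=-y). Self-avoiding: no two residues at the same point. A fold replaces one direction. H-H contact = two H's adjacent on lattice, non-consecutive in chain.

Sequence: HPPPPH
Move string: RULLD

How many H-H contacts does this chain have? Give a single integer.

Answer: 1

Derivation:
Positions: [(0, 0), (1, 0), (1, 1), (0, 1), (-1, 1), (-1, 0)]
H-H contact: residue 0 @(0,0) - residue 5 @(-1, 0)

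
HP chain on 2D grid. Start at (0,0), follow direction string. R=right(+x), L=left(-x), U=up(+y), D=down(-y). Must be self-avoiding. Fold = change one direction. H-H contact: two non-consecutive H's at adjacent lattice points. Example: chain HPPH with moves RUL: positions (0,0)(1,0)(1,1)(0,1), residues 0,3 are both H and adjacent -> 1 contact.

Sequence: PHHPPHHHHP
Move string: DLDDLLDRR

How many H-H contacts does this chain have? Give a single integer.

Positions: [(0, 0), (0, -1), (-1, -1), (-1, -2), (-1, -3), (-2, -3), (-3, -3), (-3, -4), (-2, -4), (-1, -4)]
H-H contact: residue 5 @(-2,-3) - residue 8 @(-2, -4)

Answer: 1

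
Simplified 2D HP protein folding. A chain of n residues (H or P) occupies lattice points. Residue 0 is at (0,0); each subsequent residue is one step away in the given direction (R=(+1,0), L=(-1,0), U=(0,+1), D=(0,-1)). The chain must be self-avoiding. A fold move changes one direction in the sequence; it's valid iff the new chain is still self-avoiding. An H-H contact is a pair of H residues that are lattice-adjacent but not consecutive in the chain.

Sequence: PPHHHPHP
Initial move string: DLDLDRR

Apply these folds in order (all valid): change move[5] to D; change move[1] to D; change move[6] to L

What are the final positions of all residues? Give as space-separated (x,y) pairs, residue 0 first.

Answer: (0,0) (0,-1) (0,-2) (0,-3) (-1,-3) (-1,-4) (-1,-5) (-2,-5)

Derivation:
Initial moves: DLDLDRR
Fold: move[5]->D => DLDLDDR (positions: [(0, 0), (0, -1), (-1, -1), (-1, -2), (-2, -2), (-2, -3), (-2, -4), (-1, -4)])
Fold: move[1]->D => DDDLDDR (positions: [(0, 0), (0, -1), (0, -2), (0, -3), (-1, -3), (-1, -4), (-1, -5), (0, -5)])
Fold: move[6]->L => DDDLDDL (positions: [(0, 0), (0, -1), (0, -2), (0, -3), (-1, -3), (-1, -4), (-1, -5), (-2, -5)])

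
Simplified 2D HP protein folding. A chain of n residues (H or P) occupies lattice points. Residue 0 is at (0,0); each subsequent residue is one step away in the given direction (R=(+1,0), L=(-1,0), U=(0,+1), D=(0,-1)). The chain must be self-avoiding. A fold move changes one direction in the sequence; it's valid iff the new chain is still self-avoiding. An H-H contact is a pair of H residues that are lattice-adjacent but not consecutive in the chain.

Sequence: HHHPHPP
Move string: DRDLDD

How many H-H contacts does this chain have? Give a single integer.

Answer: 1

Derivation:
Positions: [(0, 0), (0, -1), (1, -1), (1, -2), (0, -2), (0, -3), (0, -4)]
H-H contact: residue 1 @(0,-1) - residue 4 @(0, -2)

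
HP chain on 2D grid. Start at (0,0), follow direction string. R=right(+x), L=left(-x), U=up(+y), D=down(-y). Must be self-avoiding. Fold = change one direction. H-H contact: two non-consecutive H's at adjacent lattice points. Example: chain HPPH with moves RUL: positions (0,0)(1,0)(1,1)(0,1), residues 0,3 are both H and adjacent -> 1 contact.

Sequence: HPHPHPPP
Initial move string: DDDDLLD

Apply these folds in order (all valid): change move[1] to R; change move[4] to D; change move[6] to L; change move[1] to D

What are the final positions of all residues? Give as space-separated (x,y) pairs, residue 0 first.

Answer: (0,0) (0,-1) (0,-2) (0,-3) (0,-4) (0,-5) (-1,-5) (-2,-5)

Derivation:
Initial moves: DDDDLLD
Fold: move[1]->R => DRDDLLD (positions: [(0, 0), (0, -1), (1, -1), (1, -2), (1, -3), (0, -3), (-1, -3), (-1, -4)])
Fold: move[4]->D => DRDDDLD (positions: [(0, 0), (0, -1), (1, -1), (1, -2), (1, -3), (1, -4), (0, -4), (0, -5)])
Fold: move[6]->L => DRDDDLL (positions: [(0, 0), (0, -1), (1, -1), (1, -2), (1, -3), (1, -4), (0, -4), (-1, -4)])
Fold: move[1]->D => DDDDDLL (positions: [(0, 0), (0, -1), (0, -2), (0, -3), (0, -4), (0, -5), (-1, -5), (-2, -5)])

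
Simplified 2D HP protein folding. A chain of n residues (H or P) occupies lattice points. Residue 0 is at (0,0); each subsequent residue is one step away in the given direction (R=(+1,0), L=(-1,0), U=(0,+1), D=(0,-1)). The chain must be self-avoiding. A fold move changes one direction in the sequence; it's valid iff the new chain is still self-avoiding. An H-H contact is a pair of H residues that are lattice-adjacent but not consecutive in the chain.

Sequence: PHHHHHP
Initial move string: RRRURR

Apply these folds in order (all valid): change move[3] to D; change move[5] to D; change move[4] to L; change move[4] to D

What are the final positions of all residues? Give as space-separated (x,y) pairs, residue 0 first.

Initial moves: RRRURR
Fold: move[3]->D => RRRDRR (positions: [(0, 0), (1, 0), (2, 0), (3, 0), (3, -1), (4, -1), (5, -1)])
Fold: move[5]->D => RRRDRD (positions: [(0, 0), (1, 0), (2, 0), (3, 0), (3, -1), (4, -1), (4, -2)])
Fold: move[4]->L => RRRDLD (positions: [(0, 0), (1, 0), (2, 0), (3, 0), (3, -1), (2, -1), (2, -2)])
Fold: move[4]->D => RRRDDD (positions: [(0, 0), (1, 0), (2, 0), (3, 0), (3, -1), (3, -2), (3, -3)])

Answer: (0,0) (1,0) (2,0) (3,0) (3,-1) (3,-2) (3,-3)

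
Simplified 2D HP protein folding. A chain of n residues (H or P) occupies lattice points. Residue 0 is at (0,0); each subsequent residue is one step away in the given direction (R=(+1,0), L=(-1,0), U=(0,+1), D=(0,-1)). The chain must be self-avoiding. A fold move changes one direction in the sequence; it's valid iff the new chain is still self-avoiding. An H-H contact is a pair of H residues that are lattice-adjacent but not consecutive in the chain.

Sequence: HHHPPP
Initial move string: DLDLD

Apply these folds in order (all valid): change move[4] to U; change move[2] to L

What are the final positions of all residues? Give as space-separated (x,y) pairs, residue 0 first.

Initial moves: DLDLD
Fold: move[4]->U => DLDLU (positions: [(0, 0), (0, -1), (-1, -1), (-1, -2), (-2, -2), (-2, -1)])
Fold: move[2]->L => DLLLU (positions: [(0, 0), (0, -1), (-1, -1), (-2, -1), (-3, -1), (-3, 0)])

Answer: (0,0) (0,-1) (-1,-1) (-2,-1) (-3,-1) (-3,0)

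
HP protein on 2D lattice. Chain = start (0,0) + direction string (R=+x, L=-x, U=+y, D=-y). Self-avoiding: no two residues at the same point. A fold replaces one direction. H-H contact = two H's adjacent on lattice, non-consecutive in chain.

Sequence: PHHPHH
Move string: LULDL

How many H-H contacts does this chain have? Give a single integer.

Answer: 1

Derivation:
Positions: [(0, 0), (-1, 0), (-1, 1), (-2, 1), (-2, 0), (-3, 0)]
H-H contact: residue 1 @(-1,0) - residue 4 @(-2, 0)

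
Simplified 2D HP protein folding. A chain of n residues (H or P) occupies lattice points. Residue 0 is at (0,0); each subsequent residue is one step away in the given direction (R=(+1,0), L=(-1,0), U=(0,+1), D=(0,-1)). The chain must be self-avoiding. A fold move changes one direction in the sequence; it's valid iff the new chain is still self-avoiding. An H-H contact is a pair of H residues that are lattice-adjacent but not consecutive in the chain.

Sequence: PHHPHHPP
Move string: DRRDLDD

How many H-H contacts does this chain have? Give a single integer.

Answer: 1

Derivation:
Positions: [(0, 0), (0, -1), (1, -1), (2, -1), (2, -2), (1, -2), (1, -3), (1, -4)]
H-H contact: residue 2 @(1,-1) - residue 5 @(1, -2)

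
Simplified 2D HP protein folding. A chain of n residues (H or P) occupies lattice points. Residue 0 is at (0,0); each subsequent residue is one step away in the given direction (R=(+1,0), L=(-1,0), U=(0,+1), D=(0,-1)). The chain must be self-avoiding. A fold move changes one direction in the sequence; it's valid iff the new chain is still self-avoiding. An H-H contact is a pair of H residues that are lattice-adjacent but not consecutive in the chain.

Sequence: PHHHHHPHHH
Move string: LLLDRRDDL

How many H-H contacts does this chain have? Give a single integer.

Answer: 1

Derivation:
Positions: [(0, 0), (-1, 0), (-2, 0), (-3, 0), (-3, -1), (-2, -1), (-1, -1), (-1, -2), (-1, -3), (-2, -3)]
H-H contact: residue 2 @(-2,0) - residue 5 @(-2, -1)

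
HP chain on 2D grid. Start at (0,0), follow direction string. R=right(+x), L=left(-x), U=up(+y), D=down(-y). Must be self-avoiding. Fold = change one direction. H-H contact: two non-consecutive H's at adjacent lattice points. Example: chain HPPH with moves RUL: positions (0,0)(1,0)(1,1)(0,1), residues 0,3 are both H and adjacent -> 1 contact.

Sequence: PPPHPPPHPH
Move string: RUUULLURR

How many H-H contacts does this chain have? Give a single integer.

Answer: 0

Derivation:
Positions: [(0, 0), (1, 0), (1, 1), (1, 2), (1, 3), (0, 3), (-1, 3), (-1, 4), (0, 4), (1, 4)]
No H-H contacts found.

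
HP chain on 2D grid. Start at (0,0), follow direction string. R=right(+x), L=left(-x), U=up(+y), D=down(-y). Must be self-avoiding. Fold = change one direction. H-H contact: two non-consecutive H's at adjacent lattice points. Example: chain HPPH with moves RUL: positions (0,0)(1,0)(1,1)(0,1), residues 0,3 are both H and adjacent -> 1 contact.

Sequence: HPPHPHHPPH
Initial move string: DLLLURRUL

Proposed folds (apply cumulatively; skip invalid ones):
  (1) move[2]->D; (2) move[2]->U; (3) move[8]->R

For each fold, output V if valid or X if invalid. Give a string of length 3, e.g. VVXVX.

Initial: DLLLURRUL -> [(0, 0), (0, -1), (-1, -1), (-2, -1), (-3, -1), (-3, 0), (-2, 0), (-1, 0), (-1, 1), (-2, 1)]
Fold 1: move[2]->D => DLDLURRUL INVALID (collision), skipped
Fold 2: move[2]->U => DLULURRUL VALID
Fold 3: move[8]->R => DLULURRUR VALID

Answer: XVV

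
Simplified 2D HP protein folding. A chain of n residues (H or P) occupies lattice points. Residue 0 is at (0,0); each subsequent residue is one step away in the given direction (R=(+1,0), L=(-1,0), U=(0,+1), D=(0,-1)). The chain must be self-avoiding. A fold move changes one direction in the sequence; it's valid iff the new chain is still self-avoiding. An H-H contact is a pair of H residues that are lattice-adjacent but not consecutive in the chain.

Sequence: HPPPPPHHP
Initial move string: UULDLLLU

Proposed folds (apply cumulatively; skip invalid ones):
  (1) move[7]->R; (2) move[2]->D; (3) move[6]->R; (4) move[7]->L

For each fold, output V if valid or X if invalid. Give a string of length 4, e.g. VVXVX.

Answer: XXXV

Derivation:
Initial: UULDLLLU -> [(0, 0), (0, 1), (0, 2), (-1, 2), (-1, 1), (-2, 1), (-3, 1), (-4, 1), (-4, 2)]
Fold 1: move[7]->R => UULDLLLR INVALID (collision), skipped
Fold 2: move[2]->D => UUDDLLLU INVALID (collision), skipped
Fold 3: move[6]->R => UULDLLRU INVALID (collision), skipped
Fold 4: move[7]->L => UULDLLLL VALID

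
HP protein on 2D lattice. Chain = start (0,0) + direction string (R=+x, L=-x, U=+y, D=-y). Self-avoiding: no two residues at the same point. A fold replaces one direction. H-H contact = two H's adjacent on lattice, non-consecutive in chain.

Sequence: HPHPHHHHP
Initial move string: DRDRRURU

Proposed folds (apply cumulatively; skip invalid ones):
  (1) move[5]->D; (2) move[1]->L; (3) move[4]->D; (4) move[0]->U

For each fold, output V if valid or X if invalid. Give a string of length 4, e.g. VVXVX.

Answer: VVVX

Derivation:
Initial: DRDRRURU -> [(0, 0), (0, -1), (1, -1), (1, -2), (2, -2), (3, -2), (3, -1), (4, -1), (4, 0)]
Fold 1: move[5]->D => DRDRRDRU VALID
Fold 2: move[1]->L => DLDRRDRU VALID
Fold 3: move[4]->D => DLDRDDRU VALID
Fold 4: move[0]->U => ULDRDDRU INVALID (collision), skipped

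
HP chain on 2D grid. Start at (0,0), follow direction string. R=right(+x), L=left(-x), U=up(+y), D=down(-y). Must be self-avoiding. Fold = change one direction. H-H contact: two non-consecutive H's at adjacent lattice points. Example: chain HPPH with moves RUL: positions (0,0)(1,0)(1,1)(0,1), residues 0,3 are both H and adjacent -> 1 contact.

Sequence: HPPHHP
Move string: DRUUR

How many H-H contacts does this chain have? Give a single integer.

Positions: [(0, 0), (0, -1), (1, -1), (1, 0), (1, 1), (2, 1)]
H-H contact: residue 0 @(0,0) - residue 3 @(1, 0)

Answer: 1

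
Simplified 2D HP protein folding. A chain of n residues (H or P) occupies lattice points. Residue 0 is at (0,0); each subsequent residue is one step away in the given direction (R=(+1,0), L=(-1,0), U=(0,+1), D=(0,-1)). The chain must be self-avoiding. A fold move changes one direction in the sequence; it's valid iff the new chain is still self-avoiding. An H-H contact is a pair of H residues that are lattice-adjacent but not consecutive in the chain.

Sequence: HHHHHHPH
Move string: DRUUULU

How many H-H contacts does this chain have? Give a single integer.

Positions: [(0, 0), (0, -1), (1, -1), (1, 0), (1, 1), (1, 2), (0, 2), (0, 3)]
H-H contact: residue 0 @(0,0) - residue 3 @(1, 0)

Answer: 1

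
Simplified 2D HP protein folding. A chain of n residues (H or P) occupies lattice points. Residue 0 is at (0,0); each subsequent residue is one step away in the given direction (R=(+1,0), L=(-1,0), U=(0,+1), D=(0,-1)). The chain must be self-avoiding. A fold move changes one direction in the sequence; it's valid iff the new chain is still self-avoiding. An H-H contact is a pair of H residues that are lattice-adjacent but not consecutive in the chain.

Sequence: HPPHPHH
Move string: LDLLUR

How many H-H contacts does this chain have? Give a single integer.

Positions: [(0, 0), (-1, 0), (-1, -1), (-2, -1), (-3, -1), (-3, 0), (-2, 0)]
H-H contact: residue 3 @(-2,-1) - residue 6 @(-2, 0)

Answer: 1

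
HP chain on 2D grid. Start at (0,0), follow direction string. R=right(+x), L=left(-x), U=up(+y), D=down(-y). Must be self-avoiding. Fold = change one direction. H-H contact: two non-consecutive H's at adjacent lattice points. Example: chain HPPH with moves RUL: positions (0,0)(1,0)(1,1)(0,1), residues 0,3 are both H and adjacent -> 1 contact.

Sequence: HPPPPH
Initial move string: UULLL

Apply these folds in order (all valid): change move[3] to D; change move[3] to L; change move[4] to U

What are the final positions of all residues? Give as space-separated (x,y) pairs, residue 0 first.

Initial moves: UULLL
Fold: move[3]->D => UULDL (positions: [(0, 0), (0, 1), (0, 2), (-1, 2), (-1, 1), (-2, 1)])
Fold: move[3]->L => UULLL (positions: [(0, 0), (0, 1), (0, 2), (-1, 2), (-2, 2), (-3, 2)])
Fold: move[4]->U => UULLU (positions: [(0, 0), (0, 1), (0, 2), (-1, 2), (-2, 2), (-2, 3)])

Answer: (0,0) (0,1) (0,2) (-1,2) (-2,2) (-2,3)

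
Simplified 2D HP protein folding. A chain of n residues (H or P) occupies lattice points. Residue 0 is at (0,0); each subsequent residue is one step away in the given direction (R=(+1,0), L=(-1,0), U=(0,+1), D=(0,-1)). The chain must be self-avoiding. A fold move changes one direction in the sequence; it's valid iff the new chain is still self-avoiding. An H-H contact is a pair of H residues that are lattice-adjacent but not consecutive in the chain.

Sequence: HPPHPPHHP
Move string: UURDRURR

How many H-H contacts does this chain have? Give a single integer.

Positions: [(0, 0), (0, 1), (0, 2), (1, 2), (1, 1), (2, 1), (2, 2), (3, 2), (4, 2)]
H-H contact: residue 3 @(1,2) - residue 6 @(2, 2)

Answer: 1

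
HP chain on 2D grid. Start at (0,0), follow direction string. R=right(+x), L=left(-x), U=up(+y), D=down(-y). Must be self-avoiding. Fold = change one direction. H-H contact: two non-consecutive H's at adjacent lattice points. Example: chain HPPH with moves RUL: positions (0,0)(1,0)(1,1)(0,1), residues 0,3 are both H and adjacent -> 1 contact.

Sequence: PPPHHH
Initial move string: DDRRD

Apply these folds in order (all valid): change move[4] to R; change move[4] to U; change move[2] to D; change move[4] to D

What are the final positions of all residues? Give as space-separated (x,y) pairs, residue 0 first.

Initial moves: DDRRD
Fold: move[4]->R => DDRRR (positions: [(0, 0), (0, -1), (0, -2), (1, -2), (2, -2), (3, -2)])
Fold: move[4]->U => DDRRU (positions: [(0, 0), (0, -1), (0, -2), (1, -2), (2, -2), (2, -1)])
Fold: move[2]->D => DDDRU (positions: [(0, 0), (0, -1), (0, -2), (0, -3), (1, -3), (1, -2)])
Fold: move[4]->D => DDDRD (positions: [(0, 0), (0, -1), (0, -2), (0, -3), (1, -3), (1, -4)])

Answer: (0,0) (0,-1) (0,-2) (0,-3) (1,-3) (1,-4)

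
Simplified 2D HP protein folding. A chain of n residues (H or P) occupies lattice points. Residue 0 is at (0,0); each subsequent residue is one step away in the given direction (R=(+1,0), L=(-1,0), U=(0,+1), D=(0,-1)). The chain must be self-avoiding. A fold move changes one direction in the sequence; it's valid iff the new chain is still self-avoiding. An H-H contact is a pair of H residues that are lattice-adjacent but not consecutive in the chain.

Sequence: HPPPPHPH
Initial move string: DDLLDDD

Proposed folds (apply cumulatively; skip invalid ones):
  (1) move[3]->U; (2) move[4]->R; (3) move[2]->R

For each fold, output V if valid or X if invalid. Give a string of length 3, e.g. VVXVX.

Initial: DDLLDDD -> [(0, 0), (0, -1), (0, -2), (-1, -2), (-2, -2), (-2, -3), (-2, -4), (-2, -5)]
Fold 1: move[3]->U => DDLUDDD INVALID (collision), skipped
Fold 2: move[4]->R => DDLLRDD INVALID (collision), skipped
Fold 3: move[2]->R => DDRLDDD INVALID (collision), skipped

Answer: XXX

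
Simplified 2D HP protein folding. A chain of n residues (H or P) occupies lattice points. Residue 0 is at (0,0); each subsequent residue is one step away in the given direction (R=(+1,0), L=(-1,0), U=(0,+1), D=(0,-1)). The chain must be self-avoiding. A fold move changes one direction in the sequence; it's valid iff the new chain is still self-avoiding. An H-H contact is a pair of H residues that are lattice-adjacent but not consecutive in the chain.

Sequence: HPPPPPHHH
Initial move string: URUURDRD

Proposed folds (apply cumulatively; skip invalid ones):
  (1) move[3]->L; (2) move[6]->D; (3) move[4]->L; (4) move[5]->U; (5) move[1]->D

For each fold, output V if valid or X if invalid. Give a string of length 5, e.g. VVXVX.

Initial: URUURDRD -> [(0, 0), (0, 1), (1, 1), (1, 2), (1, 3), (2, 3), (2, 2), (3, 2), (3, 1)]
Fold 1: move[3]->L => URULRDRD INVALID (collision), skipped
Fold 2: move[6]->D => URUURDDD VALID
Fold 3: move[4]->L => URUULDDD INVALID (collision), skipped
Fold 4: move[5]->U => URUURUDD INVALID (collision), skipped
Fold 5: move[1]->D => UDUURDDD INVALID (collision), skipped

Answer: XVXXX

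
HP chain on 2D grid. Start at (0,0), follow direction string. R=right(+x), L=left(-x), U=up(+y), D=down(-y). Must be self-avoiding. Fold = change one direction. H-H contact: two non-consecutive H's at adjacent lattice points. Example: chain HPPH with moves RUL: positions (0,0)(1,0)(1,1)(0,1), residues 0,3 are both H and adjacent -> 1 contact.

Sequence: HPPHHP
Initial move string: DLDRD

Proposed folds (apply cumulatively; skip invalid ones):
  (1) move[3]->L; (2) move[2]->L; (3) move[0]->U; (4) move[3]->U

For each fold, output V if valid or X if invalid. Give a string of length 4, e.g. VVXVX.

Initial: DLDRD -> [(0, 0), (0, -1), (-1, -1), (-1, -2), (0, -2), (0, -3)]
Fold 1: move[3]->L => DLDLD VALID
Fold 2: move[2]->L => DLLLD VALID
Fold 3: move[0]->U => ULLLD VALID
Fold 4: move[3]->U => ULLUD INVALID (collision), skipped

Answer: VVVX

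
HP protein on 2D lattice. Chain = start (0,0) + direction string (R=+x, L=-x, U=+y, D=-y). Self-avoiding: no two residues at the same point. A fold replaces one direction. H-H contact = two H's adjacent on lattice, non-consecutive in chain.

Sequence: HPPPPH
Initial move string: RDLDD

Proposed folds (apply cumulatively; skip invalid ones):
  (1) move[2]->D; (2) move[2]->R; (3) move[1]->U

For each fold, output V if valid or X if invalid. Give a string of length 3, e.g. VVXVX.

Initial: RDLDD -> [(0, 0), (1, 0), (1, -1), (0, -1), (0, -2), (0, -3)]
Fold 1: move[2]->D => RDDDD VALID
Fold 2: move[2]->R => RDRDD VALID
Fold 3: move[1]->U => RURDD VALID

Answer: VVV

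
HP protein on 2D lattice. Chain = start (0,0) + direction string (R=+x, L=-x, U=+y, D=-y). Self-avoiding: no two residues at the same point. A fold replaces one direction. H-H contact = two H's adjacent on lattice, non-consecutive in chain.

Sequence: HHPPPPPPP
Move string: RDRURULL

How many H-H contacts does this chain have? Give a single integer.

Answer: 0

Derivation:
Positions: [(0, 0), (1, 0), (1, -1), (2, -1), (2, 0), (3, 0), (3, 1), (2, 1), (1, 1)]
No H-H contacts found.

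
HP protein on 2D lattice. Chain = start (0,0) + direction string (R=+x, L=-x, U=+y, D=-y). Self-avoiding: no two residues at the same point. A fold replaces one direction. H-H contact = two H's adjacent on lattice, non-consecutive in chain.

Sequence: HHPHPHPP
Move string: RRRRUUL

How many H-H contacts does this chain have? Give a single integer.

Answer: 0

Derivation:
Positions: [(0, 0), (1, 0), (2, 0), (3, 0), (4, 0), (4, 1), (4, 2), (3, 2)]
No H-H contacts found.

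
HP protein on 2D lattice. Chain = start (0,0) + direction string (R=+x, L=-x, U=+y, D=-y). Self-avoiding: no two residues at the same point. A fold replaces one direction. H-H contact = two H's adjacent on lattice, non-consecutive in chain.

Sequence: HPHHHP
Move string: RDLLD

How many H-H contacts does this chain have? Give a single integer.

Positions: [(0, 0), (1, 0), (1, -1), (0, -1), (-1, -1), (-1, -2)]
H-H contact: residue 0 @(0,0) - residue 3 @(0, -1)

Answer: 1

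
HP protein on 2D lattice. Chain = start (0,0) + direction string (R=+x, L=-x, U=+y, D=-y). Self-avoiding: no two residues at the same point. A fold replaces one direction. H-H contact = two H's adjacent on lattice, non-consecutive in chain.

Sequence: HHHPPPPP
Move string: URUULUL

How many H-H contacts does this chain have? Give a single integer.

Answer: 0

Derivation:
Positions: [(0, 0), (0, 1), (1, 1), (1, 2), (1, 3), (0, 3), (0, 4), (-1, 4)]
No H-H contacts found.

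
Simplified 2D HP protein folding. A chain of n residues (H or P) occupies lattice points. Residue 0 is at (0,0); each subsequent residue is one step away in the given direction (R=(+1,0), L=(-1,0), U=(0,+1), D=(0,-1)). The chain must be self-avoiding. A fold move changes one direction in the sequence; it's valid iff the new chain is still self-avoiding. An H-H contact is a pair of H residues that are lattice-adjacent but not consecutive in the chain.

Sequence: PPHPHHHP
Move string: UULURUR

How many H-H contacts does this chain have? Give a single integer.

Answer: 1

Derivation:
Positions: [(0, 0), (0, 1), (0, 2), (-1, 2), (-1, 3), (0, 3), (0, 4), (1, 4)]
H-H contact: residue 2 @(0,2) - residue 5 @(0, 3)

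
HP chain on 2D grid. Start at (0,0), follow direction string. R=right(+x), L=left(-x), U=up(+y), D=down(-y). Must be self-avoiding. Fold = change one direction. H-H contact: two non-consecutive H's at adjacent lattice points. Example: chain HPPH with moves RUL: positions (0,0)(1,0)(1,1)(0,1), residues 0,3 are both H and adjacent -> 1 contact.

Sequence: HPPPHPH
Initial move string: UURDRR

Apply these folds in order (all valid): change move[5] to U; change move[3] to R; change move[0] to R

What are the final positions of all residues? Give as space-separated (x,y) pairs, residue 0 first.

Answer: (0,0) (1,0) (1,1) (2,1) (3,1) (4,1) (4,2)

Derivation:
Initial moves: UURDRR
Fold: move[5]->U => UURDRU (positions: [(0, 0), (0, 1), (0, 2), (1, 2), (1, 1), (2, 1), (2, 2)])
Fold: move[3]->R => UURRRU (positions: [(0, 0), (0, 1), (0, 2), (1, 2), (2, 2), (3, 2), (3, 3)])
Fold: move[0]->R => RURRRU (positions: [(0, 0), (1, 0), (1, 1), (2, 1), (3, 1), (4, 1), (4, 2)])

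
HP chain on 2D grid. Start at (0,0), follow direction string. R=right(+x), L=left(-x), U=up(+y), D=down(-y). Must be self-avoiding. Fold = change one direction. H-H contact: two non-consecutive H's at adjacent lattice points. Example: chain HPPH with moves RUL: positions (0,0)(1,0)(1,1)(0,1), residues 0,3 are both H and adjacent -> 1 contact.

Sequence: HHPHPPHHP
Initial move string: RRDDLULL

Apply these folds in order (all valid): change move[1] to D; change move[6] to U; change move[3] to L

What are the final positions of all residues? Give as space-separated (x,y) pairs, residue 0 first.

Answer: (0,0) (1,0) (1,-1) (1,-2) (0,-2) (-1,-2) (-1,-1) (-1,0) (-2,0)

Derivation:
Initial moves: RRDDLULL
Fold: move[1]->D => RDDDLULL (positions: [(0, 0), (1, 0), (1, -1), (1, -2), (1, -3), (0, -3), (0, -2), (-1, -2), (-2, -2)])
Fold: move[6]->U => RDDDLUUL (positions: [(0, 0), (1, 0), (1, -1), (1, -2), (1, -3), (0, -3), (0, -2), (0, -1), (-1, -1)])
Fold: move[3]->L => RDDLLUUL (positions: [(0, 0), (1, 0), (1, -1), (1, -2), (0, -2), (-1, -2), (-1, -1), (-1, 0), (-2, 0)])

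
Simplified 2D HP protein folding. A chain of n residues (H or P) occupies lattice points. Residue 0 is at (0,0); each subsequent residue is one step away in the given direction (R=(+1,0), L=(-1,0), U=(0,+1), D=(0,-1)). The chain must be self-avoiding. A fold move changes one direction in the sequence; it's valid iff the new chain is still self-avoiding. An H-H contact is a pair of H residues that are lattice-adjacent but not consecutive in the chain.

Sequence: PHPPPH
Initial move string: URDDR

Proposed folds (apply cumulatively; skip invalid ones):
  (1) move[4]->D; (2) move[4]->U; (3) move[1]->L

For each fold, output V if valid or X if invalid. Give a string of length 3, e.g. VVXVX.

Initial: URDDR -> [(0, 0), (0, 1), (1, 1), (1, 0), (1, -1), (2, -1)]
Fold 1: move[4]->D => URDDD VALID
Fold 2: move[4]->U => URDDU INVALID (collision), skipped
Fold 3: move[1]->L => ULDDD VALID

Answer: VXV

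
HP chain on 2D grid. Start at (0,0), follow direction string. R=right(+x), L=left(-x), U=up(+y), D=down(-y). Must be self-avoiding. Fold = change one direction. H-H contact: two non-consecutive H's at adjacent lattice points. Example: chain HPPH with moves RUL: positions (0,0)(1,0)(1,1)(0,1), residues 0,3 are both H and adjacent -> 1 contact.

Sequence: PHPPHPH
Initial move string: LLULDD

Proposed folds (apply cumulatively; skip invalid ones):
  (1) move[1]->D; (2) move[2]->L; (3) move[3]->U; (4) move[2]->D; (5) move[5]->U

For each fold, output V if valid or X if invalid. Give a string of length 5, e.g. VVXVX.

Answer: XVXVX

Derivation:
Initial: LLULDD -> [(0, 0), (-1, 0), (-2, 0), (-2, 1), (-3, 1), (-3, 0), (-3, -1)]
Fold 1: move[1]->D => LDULDD INVALID (collision), skipped
Fold 2: move[2]->L => LLLLDD VALID
Fold 3: move[3]->U => LLLUDD INVALID (collision), skipped
Fold 4: move[2]->D => LLDLDD VALID
Fold 5: move[5]->U => LLDLDU INVALID (collision), skipped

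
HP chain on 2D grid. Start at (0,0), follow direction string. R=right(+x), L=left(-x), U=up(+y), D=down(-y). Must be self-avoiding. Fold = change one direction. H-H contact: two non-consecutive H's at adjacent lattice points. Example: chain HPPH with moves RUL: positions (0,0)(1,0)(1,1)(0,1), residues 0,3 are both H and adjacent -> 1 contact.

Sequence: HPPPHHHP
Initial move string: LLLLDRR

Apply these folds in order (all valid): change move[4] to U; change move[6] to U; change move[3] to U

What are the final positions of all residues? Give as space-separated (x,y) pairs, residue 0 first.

Answer: (0,0) (-1,0) (-2,0) (-3,0) (-3,1) (-3,2) (-2,2) (-2,3)

Derivation:
Initial moves: LLLLDRR
Fold: move[4]->U => LLLLURR (positions: [(0, 0), (-1, 0), (-2, 0), (-3, 0), (-4, 0), (-4, 1), (-3, 1), (-2, 1)])
Fold: move[6]->U => LLLLURU (positions: [(0, 0), (-1, 0), (-2, 0), (-3, 0), (-4, 0), (-4, 1), (-3, 1), (-3, 2)])
Fold: move[3]->U => LLLUURU (positions: [(0, 0), (-1, 0), (-2, 0), (-3, 0), (-3, 1), (-3, 2), (-2, 2), (-2, 3)])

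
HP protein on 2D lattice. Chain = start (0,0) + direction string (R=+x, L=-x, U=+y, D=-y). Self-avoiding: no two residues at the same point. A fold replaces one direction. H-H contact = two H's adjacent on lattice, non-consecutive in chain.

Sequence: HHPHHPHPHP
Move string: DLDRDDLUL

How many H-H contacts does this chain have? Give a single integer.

Answer: 2

Derivation:
Positions: [(0, 0), (0, -1), (-1, -1), (-1, -2), (0, -2), (0, -3), (0, -4), (-1, -4), (-1, -3), (-2, -3)]
H-H contact: residue 1 @(0,-1) - residue 4 @(0, -2)
H-H contact: residue 3 @(-1,-2) - residue 8 @(-1, -3)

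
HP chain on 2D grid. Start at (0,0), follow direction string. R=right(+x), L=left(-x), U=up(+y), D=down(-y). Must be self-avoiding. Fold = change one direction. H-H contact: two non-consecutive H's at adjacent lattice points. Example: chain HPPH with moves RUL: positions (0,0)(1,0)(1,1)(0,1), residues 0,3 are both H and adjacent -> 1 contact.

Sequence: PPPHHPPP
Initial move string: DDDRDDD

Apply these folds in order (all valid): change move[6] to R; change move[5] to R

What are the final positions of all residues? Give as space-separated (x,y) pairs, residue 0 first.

Initial moves: DDDRDDD
Fold: move[6]->R => DDDRDDR (positions: [(0, 0), (0, -1), (0, -2), (0, -3), (1, -3), (1, -4), (1, -5), (2, -5)])
Fold: move[5]->R => DDDRDRR (positions: [(0, 0), (0, -1), (0, -2), (0, -3), (1, -3), (1, -4), (2, -4), (3, -4)])

Answer: (0,0) (0,-1) (0,-2) (0,-3) (1,-3) (1,-4) (2,-4) (3,-4)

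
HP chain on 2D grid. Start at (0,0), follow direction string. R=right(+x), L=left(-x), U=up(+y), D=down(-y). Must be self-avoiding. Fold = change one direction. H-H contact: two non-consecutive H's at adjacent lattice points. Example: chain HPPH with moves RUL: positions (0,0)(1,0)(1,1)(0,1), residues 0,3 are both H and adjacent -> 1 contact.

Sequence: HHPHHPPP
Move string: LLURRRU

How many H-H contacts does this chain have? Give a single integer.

Positions: [(0, 0), (-1, 0), (-2, 0), (-2, 1), (-1, 1), (0, 1), (1, 1), (1, 2)]
H-H contact: residue 1 @(-1,0) - residue 4 @(-1, 1)

Answer: 1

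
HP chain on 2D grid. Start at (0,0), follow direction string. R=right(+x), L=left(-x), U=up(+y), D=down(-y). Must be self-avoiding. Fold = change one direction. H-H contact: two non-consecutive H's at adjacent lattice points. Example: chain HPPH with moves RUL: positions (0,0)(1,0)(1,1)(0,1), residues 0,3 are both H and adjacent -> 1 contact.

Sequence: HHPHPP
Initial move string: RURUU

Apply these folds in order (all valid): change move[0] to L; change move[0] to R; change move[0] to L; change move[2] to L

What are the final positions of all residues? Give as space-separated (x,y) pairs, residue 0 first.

Answer: (0,0) (-1,0) (-1,1) (-2,1) (-2,2) (-2,3)

Derivation:
Initial moves: RURUU
Fold: move[0]->L => LURUU (positions: [(0, 0), (-1, 0), (-1, 1), (0, 1), (0, 2), (0, 3)])
Fold: move[0]->R => RURUU (positions: [(0, 0), (1, 0), (1, 1), (2, 1), (2, 2), (2, 3)])
Fold: move[0]->L => LURUU (positions: [(0, 0), (-1, 0), (-1, 1), (0, 1), (0, 2), (0, 3)])
Fold: move[2]->L => LULUU (positions: [(0, 0), (-1, 0), (-1, 1), (-2, 1), (-2, 2), (-2, 3)])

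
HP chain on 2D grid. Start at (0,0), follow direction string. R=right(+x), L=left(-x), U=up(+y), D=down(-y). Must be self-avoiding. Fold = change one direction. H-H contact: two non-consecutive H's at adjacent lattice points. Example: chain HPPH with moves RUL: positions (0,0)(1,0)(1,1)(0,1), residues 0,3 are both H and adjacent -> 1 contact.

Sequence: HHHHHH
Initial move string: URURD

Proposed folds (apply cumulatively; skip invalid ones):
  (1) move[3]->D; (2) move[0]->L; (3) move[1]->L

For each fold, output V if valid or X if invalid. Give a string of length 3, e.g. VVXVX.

Initial: URURD -> [(0, 0), (0, 1), (1, 1), (1, 2), (2, 2), (2, 1)]
Fold 1: move[3]->D => URUDD INVALID (collision), skipped
Fold 2: move[0]->L => LRURD INVALID (collision), skipped
Fold 3: move[1]->L => ULURD INVALID (collision), skipped

Answer: XXX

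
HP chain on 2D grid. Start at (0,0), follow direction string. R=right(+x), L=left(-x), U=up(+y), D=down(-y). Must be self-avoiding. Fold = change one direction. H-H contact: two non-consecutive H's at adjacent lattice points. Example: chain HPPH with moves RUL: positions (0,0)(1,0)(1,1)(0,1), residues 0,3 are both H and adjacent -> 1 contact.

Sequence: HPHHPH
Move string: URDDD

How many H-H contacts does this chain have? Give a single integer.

Answer: 1

Derivation:
Positions: [(0, 0), (0, 1), (1, 1), (1, 0), (1, -1), (1, -2)]
H-H contact: residue 0 @(0,0) - residue 3 @(1, 0)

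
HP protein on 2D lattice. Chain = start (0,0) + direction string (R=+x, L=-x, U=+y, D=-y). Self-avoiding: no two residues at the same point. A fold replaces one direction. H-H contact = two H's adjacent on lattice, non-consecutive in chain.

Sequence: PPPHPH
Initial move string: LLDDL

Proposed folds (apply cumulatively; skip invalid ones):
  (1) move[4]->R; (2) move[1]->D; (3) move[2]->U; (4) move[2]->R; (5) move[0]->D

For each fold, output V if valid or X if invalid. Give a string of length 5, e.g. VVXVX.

Answer: VVXVV

Derivation:
Initial: LLDDL -> [(0, 0), (-1, 0), (-2, 0), (-2, -1), (-2, -2), (-3, -2)]
Fold 1: move[4]->R => LLDDR VALID
Fold 2: move[1]->D => LDDDR VALID
Fold 3: move[2]->U => LDUDR INVALID (collision), skipped
Fold 4: move[2]->R => LDRDR VALID
Fold 5: move[0]->D => DDRDR VALID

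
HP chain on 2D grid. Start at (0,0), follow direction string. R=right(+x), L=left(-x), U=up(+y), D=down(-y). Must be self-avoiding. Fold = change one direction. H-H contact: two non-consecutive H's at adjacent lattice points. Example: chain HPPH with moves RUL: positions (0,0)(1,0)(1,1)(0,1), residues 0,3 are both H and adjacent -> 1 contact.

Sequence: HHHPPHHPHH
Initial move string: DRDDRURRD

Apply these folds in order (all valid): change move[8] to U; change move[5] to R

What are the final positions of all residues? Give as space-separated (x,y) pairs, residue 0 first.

Answer: (0,0) (0,-1) (1,-1) (1,-2) (1,-3) (2,-3) (3,-3) (4,-3) (5,-3) (5,-2)

Derivation:
Initial moves: DRDDRURRD
Fold: move[8]->U => DRDDRURRU (positions: [(0, 0), (0, -1), (1, -1), (1, -2), (1, -3), (2, -3), (2, -2), (3, -2), (4, -2), (4, -1)])
Fold: move[5]->R => DRDDRRRRU (positions: [(0, 0), (0, -1), (1, -1), (1, -2), (1, -3), (2, -3), (3, -3), (4, -3), (5, -3), (5, -2)])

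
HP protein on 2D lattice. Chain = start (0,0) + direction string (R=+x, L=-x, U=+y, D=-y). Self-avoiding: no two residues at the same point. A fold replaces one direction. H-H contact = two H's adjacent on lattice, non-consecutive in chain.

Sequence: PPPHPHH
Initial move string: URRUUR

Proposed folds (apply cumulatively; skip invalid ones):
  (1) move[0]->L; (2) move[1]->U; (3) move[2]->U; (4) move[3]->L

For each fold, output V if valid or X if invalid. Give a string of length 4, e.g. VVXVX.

Initial: URRUUR -> [(0, 0), (0, 1), (1, 1), (2, 1), (2, 2), (2, 3), (3, 3)]
Fold 1: move[0]->L => LRRUUR INVALID (collision), skipped
Fold 2: move[1]->U => UURUUR VALID
Fold 3: move[2]->U => UUUUUR VALID
Fold 4: move[3]->L => UUULUR VALID

Answer: XVVV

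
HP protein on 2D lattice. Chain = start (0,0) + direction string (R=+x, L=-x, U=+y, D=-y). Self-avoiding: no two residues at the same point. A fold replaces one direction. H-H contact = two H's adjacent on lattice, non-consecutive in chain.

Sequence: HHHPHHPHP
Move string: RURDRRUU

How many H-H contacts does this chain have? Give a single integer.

Answer: 1

Derivation:
Positions: [(0, 0), (1, 0), (1, 1), (2, 1), (2, 0), (3, 0), (4, 0), (4, 1), (4, 2)]
H-H contact: residue 1 @(1,0) - residue 4 @(2, 0)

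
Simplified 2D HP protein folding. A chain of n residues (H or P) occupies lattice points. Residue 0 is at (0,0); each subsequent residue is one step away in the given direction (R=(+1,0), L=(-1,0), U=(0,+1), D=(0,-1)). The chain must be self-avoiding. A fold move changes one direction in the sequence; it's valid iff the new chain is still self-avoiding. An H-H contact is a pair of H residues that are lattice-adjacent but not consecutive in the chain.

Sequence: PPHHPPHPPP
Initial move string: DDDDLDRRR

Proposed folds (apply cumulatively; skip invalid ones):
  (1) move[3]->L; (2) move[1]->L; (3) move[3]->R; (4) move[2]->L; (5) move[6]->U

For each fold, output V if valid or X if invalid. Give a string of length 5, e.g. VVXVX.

Answer: VVXVX

Derivation:
Initial: DDDDLDRRR -> [(0, 0), (0, -1), (0, -2), (0, -3), (0, -4), (-1, -4), (-1, -5), (0, -5), (1, -5), (2, -5)]
Fold 1: move[3]->L => DDDLLDRRR VALID
Fold 2: move[1]->L => DLDLLDRRR VALID
Fold 3: move[3]->R => DLDRLDRRR INVALID (collision), skipped
Fold 4: move[2]->L => DLLLLDRRR VALID
Fold 5: move[6]->U => DLLLLDURR INVALID (collision), skipped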